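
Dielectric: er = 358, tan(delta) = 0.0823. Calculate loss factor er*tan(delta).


Loss = 358 * 0.0823 = 29.463

29.463


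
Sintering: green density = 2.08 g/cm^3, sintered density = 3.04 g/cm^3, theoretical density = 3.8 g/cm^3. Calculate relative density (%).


Relative = 3.04 / 3.8 * 100 = 80.0%

80.0


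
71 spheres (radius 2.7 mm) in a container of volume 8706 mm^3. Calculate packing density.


V_sphere = 4/3*pi*2.7^3 = 82.448 mm^3
Total V = 71*82.448 = 5853.808 mm^3
PD = 5853.808 / 8706 = 0.672

0.672


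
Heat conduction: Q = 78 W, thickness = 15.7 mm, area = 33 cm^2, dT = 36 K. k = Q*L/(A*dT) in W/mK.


k = 78*15.7/1000/(33/10000*36) = 10.31 W/mK

10.31


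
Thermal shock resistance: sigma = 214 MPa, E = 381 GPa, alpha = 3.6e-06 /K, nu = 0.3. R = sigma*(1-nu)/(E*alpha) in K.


R = 214*(1-0.3)/(381*1000*3.6e-06) = 109 K

109


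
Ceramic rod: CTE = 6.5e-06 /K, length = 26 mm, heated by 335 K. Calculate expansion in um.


dL = 6.5e-06 * 26 * 335 * 1000 = 56.615 um

56.615


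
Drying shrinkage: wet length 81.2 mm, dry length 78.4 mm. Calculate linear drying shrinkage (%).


DS = (81.2 - 78.4) / 81.2 * 100 = 3.45%

3.45


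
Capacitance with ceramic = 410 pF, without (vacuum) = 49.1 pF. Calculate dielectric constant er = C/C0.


er = 410 / 49.1 = 8.35

8.35


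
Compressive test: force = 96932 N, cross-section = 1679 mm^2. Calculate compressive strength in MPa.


CS = 96932 / 1679 = 57.7 MPa

57.7


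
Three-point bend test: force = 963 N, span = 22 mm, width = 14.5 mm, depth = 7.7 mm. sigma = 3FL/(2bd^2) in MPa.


sigma = 3*963*22/(2*14.5*7.7^2) = 37.0 MPa

37.0


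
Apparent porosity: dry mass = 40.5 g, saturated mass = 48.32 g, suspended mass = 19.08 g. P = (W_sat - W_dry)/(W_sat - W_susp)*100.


P = (48.32 - 40.5) / (48.32 - 19.08) * 100 = 7.82 / 29.24 * 100 = 26.7%

26.7


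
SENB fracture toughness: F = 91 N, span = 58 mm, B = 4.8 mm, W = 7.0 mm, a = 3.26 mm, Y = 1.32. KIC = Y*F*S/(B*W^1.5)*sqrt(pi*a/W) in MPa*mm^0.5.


KIC = 1.32*91*58/(4.8*7.0^1.5)*sqrt(pi*3.26/7.0) = 94.8

94.8


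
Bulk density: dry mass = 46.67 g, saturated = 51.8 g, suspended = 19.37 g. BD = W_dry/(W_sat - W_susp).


BD = 46.67 / (51.8 - 19.37) = 46.67 / 32.43 = 1.439 g/cm^3

1.439


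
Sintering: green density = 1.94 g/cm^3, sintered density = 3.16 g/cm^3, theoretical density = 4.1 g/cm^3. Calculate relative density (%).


Relative = 3.16 / 4.1 * 100 = 77.1%

77.1


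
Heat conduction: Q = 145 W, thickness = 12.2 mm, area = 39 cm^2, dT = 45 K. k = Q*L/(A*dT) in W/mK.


k = 145*12.2/1000/(39/10000*45) = 10.08 W/mK

10.08


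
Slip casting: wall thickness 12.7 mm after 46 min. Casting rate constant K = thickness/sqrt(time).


K = 12.7 / sqrt(46) = 12.7 / 6.7823 = 1.873 mm/min^0.5

1.873


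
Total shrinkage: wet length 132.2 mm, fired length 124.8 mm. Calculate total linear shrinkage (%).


TS = (132.2 - 124.8) / 132.2 * 100 = 5.6%

5.6


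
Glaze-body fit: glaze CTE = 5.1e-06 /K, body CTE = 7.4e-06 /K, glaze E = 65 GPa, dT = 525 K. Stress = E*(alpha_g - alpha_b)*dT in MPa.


Stress = 65*1000*(5.1e-06 - 7.4e-06)*525 = -78.5 MPa

-78.5


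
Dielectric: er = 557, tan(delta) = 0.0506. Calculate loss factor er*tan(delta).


Loss = 557 * 0.0506 = 28.184

28.184


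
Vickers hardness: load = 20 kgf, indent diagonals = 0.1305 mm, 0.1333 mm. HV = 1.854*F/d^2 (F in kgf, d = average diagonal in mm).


d_avg = (0.1305+0.1333)/2 = 0.1319 mm
HV = 1.854*20/0.1319^2 = 2131

2131


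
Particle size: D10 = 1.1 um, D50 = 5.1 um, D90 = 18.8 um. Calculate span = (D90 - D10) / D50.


Span = (18.8 - 1.1) / 5.1 = 17.7 / 5.1 = 3.471

3.471


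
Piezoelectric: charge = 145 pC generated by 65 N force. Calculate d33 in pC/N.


d33 = 145 / 65 = 2.2 pC/N

2.2


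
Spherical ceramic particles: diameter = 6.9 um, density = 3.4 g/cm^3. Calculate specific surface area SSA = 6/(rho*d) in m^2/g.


SSA = 6 / (3.4 * 6.9) = 0.256 m^2/g

0.256


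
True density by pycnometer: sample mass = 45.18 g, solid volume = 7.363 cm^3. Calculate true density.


TD = 45.18 / 7.363 = 6.136 g/cm^3

6.136


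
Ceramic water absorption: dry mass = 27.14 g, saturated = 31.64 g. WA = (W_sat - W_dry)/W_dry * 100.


WA = (31.64 - 27.14) / 27.14 * 100 = 16.58%

16.58


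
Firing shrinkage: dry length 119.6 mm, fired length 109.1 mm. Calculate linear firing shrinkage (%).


FS = (119.6 - 109.1) / 119.6 * 100 = 8.78%

8.78


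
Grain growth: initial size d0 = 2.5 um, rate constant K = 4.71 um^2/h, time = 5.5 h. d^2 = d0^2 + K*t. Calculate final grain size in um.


d^2 = 2.5^2 + 4.71*5.5 = 32.155
d = sqrt(32.155) = 5.67 um

5.67


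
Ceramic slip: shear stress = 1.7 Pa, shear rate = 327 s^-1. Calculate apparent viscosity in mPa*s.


eta = tau/gamma * 1000 = 1.7/327 * 1000 = 5.2 mPa*s

5.2


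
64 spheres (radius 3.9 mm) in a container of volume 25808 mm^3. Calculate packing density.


V_sphere = 4/3*pi*3.9^3 = 248.4748 mm^3
Total V = 64*248.4748 = 15902.3872 mm^3
PD = 15902.3872 / 25808 = 0.616

0.616


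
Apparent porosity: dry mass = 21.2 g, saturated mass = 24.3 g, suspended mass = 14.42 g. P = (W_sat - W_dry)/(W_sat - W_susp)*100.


P = (24.3 - 21.2) / (24.3 - 14.42) * 100 = 3.1 / 9.88 * 100 = 31.4%

31.4


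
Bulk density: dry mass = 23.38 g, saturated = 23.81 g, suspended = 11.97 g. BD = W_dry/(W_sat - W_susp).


BD = 23.38 / (23.81 - 11.97) = 23.38 / 11.84 = 1.975 g/cm^3

1.975


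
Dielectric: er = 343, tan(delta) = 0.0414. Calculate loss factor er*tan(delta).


Loss = 343 * 0.0414 = 14.2

14.2


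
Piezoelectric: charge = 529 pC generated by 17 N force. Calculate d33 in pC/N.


d33 = 529 / 17 = 31.1 pC/N

31.1


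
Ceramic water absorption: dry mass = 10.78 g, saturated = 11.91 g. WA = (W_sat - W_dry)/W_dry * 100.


WA = (11.91 - 10.78) / 10.78 * 100 = 10.48%

10.48


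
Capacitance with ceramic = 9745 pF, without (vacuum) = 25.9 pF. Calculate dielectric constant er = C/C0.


er = 9745 / 25.9 = 376.25

376.25


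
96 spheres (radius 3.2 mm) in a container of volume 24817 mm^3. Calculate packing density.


V_sphere = 4/3*pi*3.2^3 = 137.2583 mm^3
Total V = 96*137.2583 = 13176.7968 mm^3
PD = 13176.7968 / 24817 = 0.531

0.531


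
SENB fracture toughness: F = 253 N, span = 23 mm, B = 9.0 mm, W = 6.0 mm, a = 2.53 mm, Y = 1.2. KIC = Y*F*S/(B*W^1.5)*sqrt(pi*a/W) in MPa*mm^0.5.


KIC = 1.2*253*23/(9.0*6.0^1.5)*sqrt(pi*2.53/6.0) = 60.76

60.76


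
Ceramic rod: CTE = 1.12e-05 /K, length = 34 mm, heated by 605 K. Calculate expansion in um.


dL = 1.12e-05 * 34 * 605 * 1000 = 230.384 um

230.384


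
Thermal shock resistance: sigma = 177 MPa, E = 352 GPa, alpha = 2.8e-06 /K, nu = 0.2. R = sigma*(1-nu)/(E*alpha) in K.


R = 177*(1-0.2)/(352*1000*2.8e-06) = 144 K

144


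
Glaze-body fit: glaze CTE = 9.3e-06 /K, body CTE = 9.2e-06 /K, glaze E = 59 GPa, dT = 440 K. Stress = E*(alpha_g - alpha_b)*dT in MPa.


Stress = 59*1000*(9.3e-06 - 9.2e-06)*440 = 2.6 MPa

2.6


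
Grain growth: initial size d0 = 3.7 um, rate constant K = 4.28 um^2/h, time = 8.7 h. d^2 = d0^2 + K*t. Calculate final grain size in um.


d^2 = 3.7^2 + 4.28*8.7 = 50.926
d = sqrt(50.926) = 7.14 um

7.14


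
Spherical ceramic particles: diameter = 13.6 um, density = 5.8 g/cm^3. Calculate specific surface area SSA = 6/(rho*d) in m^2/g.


SSA = 6 / (5.8 * 13.6) = 0.076 m^2/g

0.076


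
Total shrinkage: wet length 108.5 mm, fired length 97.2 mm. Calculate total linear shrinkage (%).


TS = (108.5 - 97.2) / 108.5 * 100 = 10.41%

10.41


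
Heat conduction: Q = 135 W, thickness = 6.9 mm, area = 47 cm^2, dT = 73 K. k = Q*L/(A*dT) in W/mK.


k = 135*6.9/1000/(47/10000*73) = 2.71 W/mK

2.71


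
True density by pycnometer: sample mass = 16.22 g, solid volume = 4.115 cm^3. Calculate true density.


TD = 16.22 / 4.115 = 3.942 g/cm^3

3.942


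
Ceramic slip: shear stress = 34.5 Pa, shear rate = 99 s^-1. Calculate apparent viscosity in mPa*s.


eta = tau/gamma * 1000 = 34.5/99 * 1000 = 348.5 mPa*s

348.5


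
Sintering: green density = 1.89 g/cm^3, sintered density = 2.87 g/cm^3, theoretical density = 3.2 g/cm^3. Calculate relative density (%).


Relative = 2.87 / 3.2 * 100 = 89.7%

89.7


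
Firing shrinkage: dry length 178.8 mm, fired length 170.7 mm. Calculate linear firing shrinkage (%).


FS = (178.8 - 170.7) / 178.8 * 100 = 4.53%

4.53


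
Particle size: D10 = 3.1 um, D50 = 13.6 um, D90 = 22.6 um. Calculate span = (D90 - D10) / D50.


Span = (22.6 - 3.1) / 13.6 = 19.5 / 13.6 = 1.434

1.434


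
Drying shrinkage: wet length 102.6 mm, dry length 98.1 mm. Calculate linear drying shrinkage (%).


DS = (102.6 - 98.1) / 102.6 * 100 = 4.39%

4.39


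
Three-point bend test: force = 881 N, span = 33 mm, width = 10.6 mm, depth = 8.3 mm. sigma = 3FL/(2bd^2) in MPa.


sigma = 3*881*33/(2*10.6*8.3^2) = 59.7 MPa

59.7


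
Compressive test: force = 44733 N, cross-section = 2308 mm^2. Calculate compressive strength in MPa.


CS = 44733 / 2308 = 19.4 MPa

19.4


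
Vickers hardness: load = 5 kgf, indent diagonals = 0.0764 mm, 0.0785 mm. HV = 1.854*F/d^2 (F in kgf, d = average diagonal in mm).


d_avg = (0.0764+0.0785)/2 = 0.07745 mm
HV = 1.854*5/0.07745^2 = 1545

1545


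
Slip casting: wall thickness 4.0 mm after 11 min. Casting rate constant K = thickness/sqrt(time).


K = 4.0 / sqrt(11) = 4.0 / 3.3166 = 1.206 mm/min^0.5

1.206


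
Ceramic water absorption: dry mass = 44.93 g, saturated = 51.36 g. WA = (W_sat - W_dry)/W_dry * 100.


WA = (51.36 - 44.93) / 44.93 * 100 = 14.31%

14.31


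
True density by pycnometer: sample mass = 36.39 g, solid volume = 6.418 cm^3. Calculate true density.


TD = 36.39 / 6.418 = 5.67 g/cm^3

5.67


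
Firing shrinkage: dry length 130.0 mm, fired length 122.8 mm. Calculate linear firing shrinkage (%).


FS = (130.0 - 122.8) / 130.0 * 100 = 5.54%

5.54


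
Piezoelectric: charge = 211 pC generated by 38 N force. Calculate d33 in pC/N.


d33 = 211 / 38 = 5.6 pC/N

5.6


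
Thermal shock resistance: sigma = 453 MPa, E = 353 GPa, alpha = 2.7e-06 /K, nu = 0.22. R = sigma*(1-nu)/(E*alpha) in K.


R = 453*(1-0.22)/(353*1000*2.7e-06) = 371 K

371


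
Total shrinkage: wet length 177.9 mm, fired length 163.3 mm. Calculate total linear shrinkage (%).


TS = (177.9 - 163.3) / 177.9 * 100 = 8.21%

8.21


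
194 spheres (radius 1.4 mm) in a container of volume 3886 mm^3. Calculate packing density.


V_sphere = 4/3*pi*1.4^3 = 11.494 mm^3
Total V = 194*11.494 = 2229.836 mm^3
PD = 2229.836 / 3886 = 0.574

0.574


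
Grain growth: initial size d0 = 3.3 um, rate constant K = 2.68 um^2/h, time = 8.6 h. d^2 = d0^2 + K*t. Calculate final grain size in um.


d^2 = 3.3^2 + 2.68*8.6 = 33.938
d = sqrt(33.938) = 5.83 um

5.83


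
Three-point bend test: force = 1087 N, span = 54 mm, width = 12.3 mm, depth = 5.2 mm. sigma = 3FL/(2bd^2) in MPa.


sigma = 3*1087*54/(2*12.3*5.2^2) = 264.7 MPa

264.7


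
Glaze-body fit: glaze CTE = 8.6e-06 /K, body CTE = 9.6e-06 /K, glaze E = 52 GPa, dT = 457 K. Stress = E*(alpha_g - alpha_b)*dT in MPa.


Stress = 52*1000*(8.6e-06 - 9.6e-06)*457 = -23.8 MPa

-23.8


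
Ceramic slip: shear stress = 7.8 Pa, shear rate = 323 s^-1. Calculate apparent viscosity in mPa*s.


eta = tau/gamma * 1000 = 7.8/323 * 1000 = 24.1 mPa*s

24.1


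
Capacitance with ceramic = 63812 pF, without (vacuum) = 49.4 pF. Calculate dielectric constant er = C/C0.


er = 63812 / 49.4 = 1291.74

1291.74


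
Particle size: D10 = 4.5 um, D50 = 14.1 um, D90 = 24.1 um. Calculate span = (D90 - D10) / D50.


Span = (24.1 - 4.5) / 14.1 = 19.6 / 14.1 = 1.39

1.39


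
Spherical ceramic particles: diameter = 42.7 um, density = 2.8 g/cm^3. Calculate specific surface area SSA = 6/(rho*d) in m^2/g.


SSA = 6 / (2.8 * 42.7) = 0.05 m^2/g

0.05


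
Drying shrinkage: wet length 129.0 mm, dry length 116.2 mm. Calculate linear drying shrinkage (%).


DS = (129.0 - 116.2) / 129.0 * 100 = 9.92%

9.92


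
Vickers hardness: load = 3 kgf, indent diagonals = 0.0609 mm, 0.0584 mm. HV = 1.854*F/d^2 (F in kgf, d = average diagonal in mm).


d_avg = (0.0609+0.0584)/2 = 0.05965 mm
HV = 1.854*3/0.05965^2 = 1563

1563


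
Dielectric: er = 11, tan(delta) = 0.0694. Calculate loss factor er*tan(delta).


Loss = 11 * 0.0694 = 0.763

0.763


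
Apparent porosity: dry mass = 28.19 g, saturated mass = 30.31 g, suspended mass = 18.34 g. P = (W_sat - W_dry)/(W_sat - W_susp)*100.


P = (30.31 - 28.19) / (30.31 - 18.34) * 100 = 2.12 / 11.97 * 100 = 17.7%

17.7


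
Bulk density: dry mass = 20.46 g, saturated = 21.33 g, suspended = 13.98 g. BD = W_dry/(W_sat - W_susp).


BD = 20.46 / (21.33 - 13.98) = 20.46 / 7.35 = 2.784 g/cm^3

2.784


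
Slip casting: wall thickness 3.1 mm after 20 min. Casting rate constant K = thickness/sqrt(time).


K = 3.1 / sqrt(20) = 3.1 / 4.4721 = 0.693 mm/min^0.5

0.693


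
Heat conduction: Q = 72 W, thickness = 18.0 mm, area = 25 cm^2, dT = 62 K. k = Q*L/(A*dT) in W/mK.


k = 72*18.0/1000/(25/10000*62) = 8.36 W/mK

8.36


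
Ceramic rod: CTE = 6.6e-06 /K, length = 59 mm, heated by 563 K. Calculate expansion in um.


dL = 6.6e-06 * 59 * 563 * 1000 = 219.232 um

219.232


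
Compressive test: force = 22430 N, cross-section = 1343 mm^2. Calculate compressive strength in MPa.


CS = 22430 / 1343 = 16.7 MPa

16.7


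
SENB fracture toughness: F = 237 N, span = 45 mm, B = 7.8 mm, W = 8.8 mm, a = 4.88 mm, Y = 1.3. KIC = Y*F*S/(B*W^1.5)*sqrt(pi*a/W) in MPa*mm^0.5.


KIC = 1.3*237*45/(7.8*8.8^1.5)*sqrt(pi*4.88/8.8) = 89.87

89.87


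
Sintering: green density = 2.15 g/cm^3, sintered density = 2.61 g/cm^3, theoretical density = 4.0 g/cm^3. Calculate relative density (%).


Relative = 2.61 / 4.0 * 100 = 65.3%

65.3


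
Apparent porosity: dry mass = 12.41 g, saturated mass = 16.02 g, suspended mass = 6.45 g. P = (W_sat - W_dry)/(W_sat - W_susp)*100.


P = (16.02 - 12.41) / (16.02 - 6.45) * 100 = 3.61 / 9.57 * 100 = 37.7%

37.7


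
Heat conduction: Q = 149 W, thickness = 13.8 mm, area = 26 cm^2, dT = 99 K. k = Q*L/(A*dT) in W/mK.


k = 149*13.8/1000/(26/10000*99) = 7.99 W/mK

7.99


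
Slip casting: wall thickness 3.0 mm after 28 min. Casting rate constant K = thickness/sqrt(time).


K = 3.0 / sqrt(28) = 3.0 / 5.2915 = 0.567 mm/min^0.5

0.567


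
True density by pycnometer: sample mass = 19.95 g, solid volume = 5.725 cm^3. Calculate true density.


TD = 19.95 / 5.725 = 3.485 g/cm^3

3.485


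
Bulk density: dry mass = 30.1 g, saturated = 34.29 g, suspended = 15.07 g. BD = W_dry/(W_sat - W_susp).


BD = 30.1 / (34.29 - 15.07) = 30.1 / 19.22 = 1.566 g/cm^3

1.566


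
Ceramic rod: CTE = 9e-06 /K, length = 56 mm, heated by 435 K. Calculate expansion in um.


dL = 9e-06 * 56 * 435 * 1000 = 219.24 um

219.24


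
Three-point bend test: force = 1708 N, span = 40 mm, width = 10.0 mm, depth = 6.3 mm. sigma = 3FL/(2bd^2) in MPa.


sigma = 3*1708*40/(2*10.0*6.3^2) = 258.2 MPa

258.2


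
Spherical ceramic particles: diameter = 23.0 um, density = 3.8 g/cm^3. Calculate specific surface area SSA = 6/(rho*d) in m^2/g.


SSA = 6 / (3.8 * 23.0) = 0.069 m^2/g

0.069


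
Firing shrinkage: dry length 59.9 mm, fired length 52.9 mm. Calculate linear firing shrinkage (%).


FS = (59.9 - 52.9) / 59.9 * 100 = 11.69%

11.69


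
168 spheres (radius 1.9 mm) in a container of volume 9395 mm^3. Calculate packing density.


V_sphere = 4/3*pi*1.9^3 = 28.7309 mm^3
Total V = 168*28.7309 = 4826.7912 mm^3
PD = 4826.7912 / 9395 = 0.514

0.514


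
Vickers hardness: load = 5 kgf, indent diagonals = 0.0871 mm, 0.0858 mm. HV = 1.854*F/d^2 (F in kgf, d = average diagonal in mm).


d_avg = (0.0871+0.0858)/2 = 0.08645 mm
HV = 1.854*5/0.08645^2 = 1240

1240


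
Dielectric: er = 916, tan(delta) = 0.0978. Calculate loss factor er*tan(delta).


Loss = 916 * 0.0978 = 89.585

89.585


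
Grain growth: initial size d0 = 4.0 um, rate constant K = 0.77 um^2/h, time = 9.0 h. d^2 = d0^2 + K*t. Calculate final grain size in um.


d^2 = 4.0^2 + 0.77*9.0 = 22.93
d = sqrt(22.93) = 4.79 um

4.79


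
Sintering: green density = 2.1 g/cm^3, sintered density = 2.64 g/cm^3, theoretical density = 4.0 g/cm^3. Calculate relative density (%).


Relative = 2.64 / 4.0 * 100 = 66.0%

66.0


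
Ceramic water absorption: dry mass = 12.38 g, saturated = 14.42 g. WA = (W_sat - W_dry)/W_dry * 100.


WA = (14.42 - 12.38) / 12.38 * 100 = 16.48%

16.48


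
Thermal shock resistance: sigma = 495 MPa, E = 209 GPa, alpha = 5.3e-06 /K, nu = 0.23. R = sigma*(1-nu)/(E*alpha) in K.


R = 495*(1-0.23)/(209*1000*5.3e-06) = 344 K

344


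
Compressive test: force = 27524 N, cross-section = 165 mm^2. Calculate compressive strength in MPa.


CS = 27524 / 165 = 166.8 MPa

166.8


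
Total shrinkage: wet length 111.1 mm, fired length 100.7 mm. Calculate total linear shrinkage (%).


TS = (111.1 - 100.7) / 111.1 * 100 = 9.36%

9.36


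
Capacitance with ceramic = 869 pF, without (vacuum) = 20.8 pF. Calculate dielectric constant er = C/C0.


er = 869 / 20.8 = 41.78

41.78


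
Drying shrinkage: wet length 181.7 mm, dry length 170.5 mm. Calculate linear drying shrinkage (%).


DS = (181.7 - 170.5) / 181.7 * 100 = 6.16%

6.16


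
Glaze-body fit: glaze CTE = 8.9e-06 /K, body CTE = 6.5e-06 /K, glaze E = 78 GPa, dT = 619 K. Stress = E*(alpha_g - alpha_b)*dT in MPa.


Stress = 78*1000*(8.9e-06 - 6.5e-06)*619 = 115.9 MPa

115.9


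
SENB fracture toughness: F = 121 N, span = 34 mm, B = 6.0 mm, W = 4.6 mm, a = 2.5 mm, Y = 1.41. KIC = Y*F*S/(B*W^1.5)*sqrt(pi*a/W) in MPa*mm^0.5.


KIC = 1.41*121*34/(6.0*4.6^1.5)*sqrt(pi*2.5/4.6) = 128.04

128.04


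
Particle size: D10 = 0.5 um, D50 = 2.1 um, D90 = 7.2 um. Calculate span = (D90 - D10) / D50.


Span = (7.2 - 0.5) / 2.1 = 6.7 / 2.1 = 3.19

3.19


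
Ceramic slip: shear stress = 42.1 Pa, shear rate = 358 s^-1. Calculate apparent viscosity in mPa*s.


eta = tau/gamma * 1000 = 42.1/358 * 1000 = 117.6 mPa*s

117.6


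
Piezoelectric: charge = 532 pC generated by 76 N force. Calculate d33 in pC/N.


d33 = 532 / 76 = 7.0 pC/N

7.0


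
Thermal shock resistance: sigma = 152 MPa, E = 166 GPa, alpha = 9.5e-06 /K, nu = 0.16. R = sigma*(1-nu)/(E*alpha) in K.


R = 152*(1-0.16)/(166*1000*9.5e-06) = 81 K

81


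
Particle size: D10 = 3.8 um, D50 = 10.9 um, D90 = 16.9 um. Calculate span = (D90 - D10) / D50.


Span = (16.9 - 3.8) / 10.9 = 13.1 / 10.9 = 1.202

1.202


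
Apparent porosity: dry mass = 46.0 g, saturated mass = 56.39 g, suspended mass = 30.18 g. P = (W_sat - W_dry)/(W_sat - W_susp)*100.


P = (56.39 - 46.0) / (56.39 - 30.18) * 100 = 10.39 / 26.21 * 100 = 39.6%

39.6


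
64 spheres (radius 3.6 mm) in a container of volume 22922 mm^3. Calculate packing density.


V_sphere = 4/3*pi*3.6^3 = 195.4322 mm^3
Total V = 64*195.4322 = 12507.6608 mm^3
PD = 12507.6608 / 22922 = 0.546

0.546


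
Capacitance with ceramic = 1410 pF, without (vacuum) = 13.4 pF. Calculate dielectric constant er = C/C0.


er = 1410 / 13.4 = 105.22

105.22


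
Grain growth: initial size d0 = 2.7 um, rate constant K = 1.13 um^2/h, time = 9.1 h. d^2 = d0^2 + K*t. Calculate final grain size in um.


d^2 = 2.7^2 + 1.13*9.1 = 17.573
d = sqrt(17.573) = 4.19 um

4.19


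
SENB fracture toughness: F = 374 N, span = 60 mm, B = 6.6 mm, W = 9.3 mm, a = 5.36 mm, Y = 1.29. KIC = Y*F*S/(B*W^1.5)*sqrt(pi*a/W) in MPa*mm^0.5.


KIC = 1.29*374*60/(6.6*9.3^1.5)*sqrt(pi*5.36/9.3) = 208.09

208.09


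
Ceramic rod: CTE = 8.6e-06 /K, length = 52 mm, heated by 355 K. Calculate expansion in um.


dL = 8.6e-06 * 52 * 355 * 1000 = 158.756 um

158.756


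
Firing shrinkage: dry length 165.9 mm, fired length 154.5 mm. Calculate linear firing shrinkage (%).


FS = (165.9 - 154.5) / 165.9 * 100 = 6.87%

6.87


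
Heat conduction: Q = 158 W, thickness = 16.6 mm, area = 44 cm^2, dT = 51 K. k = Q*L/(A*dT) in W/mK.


k = 158*16.6/1000/(44/10000*51) = 11.69 W/mK

11.69


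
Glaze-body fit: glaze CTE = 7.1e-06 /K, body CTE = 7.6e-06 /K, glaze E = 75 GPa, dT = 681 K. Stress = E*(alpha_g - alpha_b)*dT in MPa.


Stress = 75*1000*(7.1e-06 - 7.6e-06)*681 = -25.5 MPa

-25.5


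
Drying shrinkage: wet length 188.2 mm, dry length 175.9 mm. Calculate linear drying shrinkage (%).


DS = (188.2 - 175.9) / 188.2 * 100 = 6.54%

6.54


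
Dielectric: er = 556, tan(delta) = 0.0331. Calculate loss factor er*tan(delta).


Loss = 556 * 0.0331 = 18.404

18.404


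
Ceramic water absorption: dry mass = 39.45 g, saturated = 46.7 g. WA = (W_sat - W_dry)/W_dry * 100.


WA = (46.7 - 39.45) / 39.45 * 100 = 18.38%

18.38


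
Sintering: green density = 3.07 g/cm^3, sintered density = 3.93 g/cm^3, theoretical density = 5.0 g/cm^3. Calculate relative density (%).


Relative = 3.93 / 5.0 * 100 = 78.6%

78.6


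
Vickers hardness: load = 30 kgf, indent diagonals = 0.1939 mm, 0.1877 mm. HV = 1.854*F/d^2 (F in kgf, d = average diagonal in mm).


d_avg = (0.1939+0.1877)/2 = 0.1908 mm
HV = 1.854*30/0.1908^2 = 1528

1528


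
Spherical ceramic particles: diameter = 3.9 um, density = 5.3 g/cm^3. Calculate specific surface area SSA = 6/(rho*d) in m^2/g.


SSA = 6 / (5.3 * 3.9) = 0.29 m^2/g

0.29


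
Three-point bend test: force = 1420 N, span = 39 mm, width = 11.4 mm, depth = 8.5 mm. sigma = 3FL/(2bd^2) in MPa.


sigma = 3*1420*39/(2*11.4*8.5^2) = 100.9 MPa

100.9


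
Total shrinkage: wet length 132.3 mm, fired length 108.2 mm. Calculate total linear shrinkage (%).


TS = (132.3 - 108.2) / 132.3 * 100 = 18.22%

18.22


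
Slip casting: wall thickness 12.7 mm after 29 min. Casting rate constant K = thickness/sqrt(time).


K = 12.7 / sqrt(29) = 12.7 / 5.3852 = 2.358 mm/min^0.5

2.358


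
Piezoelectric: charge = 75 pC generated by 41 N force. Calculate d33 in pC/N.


d33 = 75 / 41 = 1.8 pC/N

1.8


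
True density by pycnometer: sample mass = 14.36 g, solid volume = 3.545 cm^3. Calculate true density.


TD = 14.36 / 3.545 = 4.051 g/cm^3

4.051


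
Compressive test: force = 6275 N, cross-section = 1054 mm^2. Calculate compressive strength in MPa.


CS = 6275 / 1054 = 6.0 MPa

6.0


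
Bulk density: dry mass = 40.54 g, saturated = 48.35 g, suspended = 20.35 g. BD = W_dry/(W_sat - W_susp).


BD = 40.54 / (48.35 - 20.35) = 40.54 / 28.0 = 1.448 g/cm^3

1.448


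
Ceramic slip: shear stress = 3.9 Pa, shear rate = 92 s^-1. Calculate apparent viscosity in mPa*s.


eta = tau/gamma * 1000 = 3.9/92 * 1000 = 42.4 mPa*s

42.4


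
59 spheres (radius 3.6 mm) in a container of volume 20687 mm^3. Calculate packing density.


V_sphere = 4/3*pi*3.6^3 = 195.4322 mm^3
Total V = 59*195.4322 = 11530.4998 mm^3
PD = 11530.4998 / 20687 = 0.557

0.557


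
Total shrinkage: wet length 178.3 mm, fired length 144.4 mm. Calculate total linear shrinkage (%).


TS = (178.3 - 144.4) / 178.3 * 100 = 19.01%

19.01


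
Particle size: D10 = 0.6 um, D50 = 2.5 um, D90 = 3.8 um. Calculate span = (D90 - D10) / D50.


Span = (3.8 - 0.6) / 2.5 = 3.2 / 2.5 = 1.28

1.28


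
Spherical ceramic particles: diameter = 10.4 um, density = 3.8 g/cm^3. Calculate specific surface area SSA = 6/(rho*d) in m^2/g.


SSA = 6 / (3.8 * 10.4) = 0.152 m^2/g

0.152


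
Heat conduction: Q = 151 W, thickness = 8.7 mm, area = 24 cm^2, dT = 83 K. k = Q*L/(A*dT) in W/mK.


k = 151*8.7/1000/(24/10000*83) = 6.59 W/mK

6.59


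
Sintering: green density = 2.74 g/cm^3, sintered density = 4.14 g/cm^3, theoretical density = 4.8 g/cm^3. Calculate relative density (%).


Relative = 4.14 / 4.8 * 100 = 86.3%

86.3


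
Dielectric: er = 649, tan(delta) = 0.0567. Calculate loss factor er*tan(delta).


Loss = 649 * 0.0567 = 36.798

36.798


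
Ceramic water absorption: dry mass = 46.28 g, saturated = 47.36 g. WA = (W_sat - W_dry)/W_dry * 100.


WA = (47.36 - 46.28) / 46.28 * 100 = 2.33%

2.33


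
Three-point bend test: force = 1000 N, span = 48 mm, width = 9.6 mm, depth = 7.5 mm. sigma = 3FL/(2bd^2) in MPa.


sigma = 3*1000*48/(2*9.6*7.5^2) = 133.3 MPa

133.3


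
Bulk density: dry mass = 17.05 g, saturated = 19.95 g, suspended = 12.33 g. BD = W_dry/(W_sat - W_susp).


BD = 17.05 / (19.95 - 12.33) = 17.05 / 7.62 = 2.238 g/cm^3

2.238


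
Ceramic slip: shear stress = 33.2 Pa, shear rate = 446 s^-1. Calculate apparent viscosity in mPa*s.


eta = tau/gamma * 1000 = 33.2/446 * 1000 = 74.4 mPa*s

74.4


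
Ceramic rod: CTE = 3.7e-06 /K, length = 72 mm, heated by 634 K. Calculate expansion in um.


dL = 3.7e-06 * 72 * 634 * 1000 = 168.898 um

168.898


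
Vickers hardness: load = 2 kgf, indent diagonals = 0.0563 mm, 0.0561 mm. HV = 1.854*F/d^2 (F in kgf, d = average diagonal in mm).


d_avg = (0.0563+0.0561)/2 = 0.0562 mm
HV = 1.854*2/0.0562^2 = 1174

1174


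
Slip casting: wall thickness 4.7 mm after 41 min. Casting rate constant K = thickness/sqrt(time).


K = 4.7 / sqrt(41) = 4.7 / 6.4031 = 0.734 mm/min^0.5

0.734


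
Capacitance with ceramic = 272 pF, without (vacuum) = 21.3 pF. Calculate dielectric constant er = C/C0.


er = 272 / 21.3 = 12.77

12.77


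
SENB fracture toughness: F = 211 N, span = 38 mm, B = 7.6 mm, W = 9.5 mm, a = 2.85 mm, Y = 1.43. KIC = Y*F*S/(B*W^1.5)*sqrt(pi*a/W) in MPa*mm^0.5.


KIC = 1.43*211*38/(7.6*9.5^1.5)*sqrt(pi*2.85/9.5) = 50.02

50.02


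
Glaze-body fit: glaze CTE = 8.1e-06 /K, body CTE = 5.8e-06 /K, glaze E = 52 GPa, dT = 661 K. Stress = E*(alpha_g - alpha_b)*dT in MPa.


Stress = 52*1000*(8.1e-06 - 5.8e-06)*661 = 79.1 MPa

79.1


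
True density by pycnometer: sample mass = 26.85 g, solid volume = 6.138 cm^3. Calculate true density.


TD = 26.85 / 6.138 = 4.374 g/cm^3

4.374


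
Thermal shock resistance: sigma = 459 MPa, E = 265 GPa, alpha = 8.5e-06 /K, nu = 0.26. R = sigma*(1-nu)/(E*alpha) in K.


R = 459*(1-0.26)/(265*1000*8.5e-06) = 151 K

151


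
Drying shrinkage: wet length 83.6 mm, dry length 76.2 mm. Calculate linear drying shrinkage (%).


DS = (83.6 - 76.2) / 83.6 * 100 = 8.85%

8.85


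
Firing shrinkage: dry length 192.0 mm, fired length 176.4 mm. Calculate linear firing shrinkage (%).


FS = (192.0 - 176.4) / 192.0 * 100 = 8.13%

8.13


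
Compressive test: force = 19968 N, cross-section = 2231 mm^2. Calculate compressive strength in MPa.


CS = 19968 / 2231 = 9.0 MPa

9.0


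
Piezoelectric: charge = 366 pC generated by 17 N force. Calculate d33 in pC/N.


d33 = 366 / 17 = 21.5 pC/N

21.5


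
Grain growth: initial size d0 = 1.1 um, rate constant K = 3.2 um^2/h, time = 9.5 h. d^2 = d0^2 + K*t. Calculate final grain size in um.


d^2 = 1.1^2 + 3.2*9.5 = 31.61
d = sqrt(31.61) = 5.62 um

5.62


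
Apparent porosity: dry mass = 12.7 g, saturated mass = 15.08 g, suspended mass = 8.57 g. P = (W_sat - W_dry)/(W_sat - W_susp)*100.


P = (15.08 - 12.7) / (15.08 - 8.57) * 100 = 2.38 / 6.51 * 100 = 36.6%

36.6


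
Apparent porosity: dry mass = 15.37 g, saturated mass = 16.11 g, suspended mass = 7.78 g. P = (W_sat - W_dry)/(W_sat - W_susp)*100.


P = (16.11 - 15.37) / (16.11 - 7.78) * 100 = 0.74 / 8.33 * 100 = 8.9%

8.9


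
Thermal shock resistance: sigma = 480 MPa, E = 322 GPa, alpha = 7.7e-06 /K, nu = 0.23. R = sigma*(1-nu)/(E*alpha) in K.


R = 480*(1-0.23)/(322*1000*7.7e-06) = 149 K

149


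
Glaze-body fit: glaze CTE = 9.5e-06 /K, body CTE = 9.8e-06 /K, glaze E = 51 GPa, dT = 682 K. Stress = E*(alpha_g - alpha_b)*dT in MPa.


Stress = 51*1000*(9.5e-06 - 9.8e-06)*682 = -10.4 MPa

-10.4


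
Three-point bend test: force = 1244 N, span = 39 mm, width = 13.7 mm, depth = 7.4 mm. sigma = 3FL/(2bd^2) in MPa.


sigma = 3*1244*39/(2*13.7*7.4^2) = 97.0 MPa

97.0


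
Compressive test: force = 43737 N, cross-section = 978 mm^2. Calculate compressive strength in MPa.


CS = 43737 / 978 = 44.7 MPa

44.7


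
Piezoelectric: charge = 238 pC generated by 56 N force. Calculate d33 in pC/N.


d33 = 238 / 56 = 4.3 pC/N

4.3


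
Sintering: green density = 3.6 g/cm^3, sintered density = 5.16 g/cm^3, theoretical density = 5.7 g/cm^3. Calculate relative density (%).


Relative = 5.16 / 5.7 * 100 = 90.5%

90.5


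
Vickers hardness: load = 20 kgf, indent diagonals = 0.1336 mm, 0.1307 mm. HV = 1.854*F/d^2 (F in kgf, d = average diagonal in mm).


d_avg = (0.1336+0.1307)/2 = 0.13215 mm
HV = 1.854*20/0.13215^2 = 2123

2123


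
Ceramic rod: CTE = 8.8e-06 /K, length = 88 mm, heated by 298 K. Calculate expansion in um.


dL = 8.8e-06 * 88 * 298 * 1000 = 230.771 um

230.771


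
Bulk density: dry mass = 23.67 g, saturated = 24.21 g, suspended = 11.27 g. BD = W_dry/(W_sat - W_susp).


BD = 23.67 / (24.21 - 11.27) = 23.67 / 12.94 = 1.829 g/cm^3

1.829


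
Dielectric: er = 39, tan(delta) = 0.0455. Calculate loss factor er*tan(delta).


Loss = 39 * 0.0455 = 1.775

1.775


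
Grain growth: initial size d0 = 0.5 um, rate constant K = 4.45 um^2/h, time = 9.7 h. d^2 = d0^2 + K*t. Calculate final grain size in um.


d^2 = 0.5^2 + 4.45*9.7 = 43.415
d = sqrt(43.415) = 6.59 um

6.59


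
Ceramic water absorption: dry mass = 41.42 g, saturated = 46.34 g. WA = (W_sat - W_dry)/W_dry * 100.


WA = (46.34 - 41.42) / 41.42 * 100 = 11.88%

11.88


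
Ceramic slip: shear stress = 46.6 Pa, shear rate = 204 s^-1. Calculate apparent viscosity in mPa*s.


eta = tau/gamma * 1000 = 46.6/204 * 1000 = 228.4 mPa*s

228.4


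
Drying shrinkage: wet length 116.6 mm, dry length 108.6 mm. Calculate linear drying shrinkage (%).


DS = (116.6 - 108.6) / 116.6 * 100 = 6.86%

6.86


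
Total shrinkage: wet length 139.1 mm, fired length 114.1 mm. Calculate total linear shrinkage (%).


TS = (139.1 - 114.1) / 139.1 * 100 = 17.97%

17.97


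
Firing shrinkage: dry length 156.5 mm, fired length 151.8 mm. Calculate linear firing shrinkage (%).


FS = (156.5 - 151.8) / 156.5 * 100 = 3.0%

3.0


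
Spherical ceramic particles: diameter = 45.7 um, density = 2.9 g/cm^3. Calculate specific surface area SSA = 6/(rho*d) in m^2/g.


SSA = 6 / (2.9 * 45.7) = 0.045 m^2/g

0.045


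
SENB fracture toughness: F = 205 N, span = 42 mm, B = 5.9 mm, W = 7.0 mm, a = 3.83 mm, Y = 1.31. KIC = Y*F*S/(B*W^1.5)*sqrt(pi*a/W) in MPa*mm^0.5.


KIC = 1.31*205*42/(5.9*7.0^1.5)*sqrt(pi*3.83/7.0) = 135.33

135.33


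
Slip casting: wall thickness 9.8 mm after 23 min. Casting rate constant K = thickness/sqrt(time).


K = 9.8 / sqrt(23) = 9.8 / 4.7958 = 2.043 mm/min^0.5

2.043


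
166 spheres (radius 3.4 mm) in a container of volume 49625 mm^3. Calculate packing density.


V_sphere = 4/3*pi*3.4^3 = 164.6362 mm^3
Total V = 166*164.6362 = 27329.6092 mm^3
PD = 27329.6092 / 49625 = 0.551

0.551


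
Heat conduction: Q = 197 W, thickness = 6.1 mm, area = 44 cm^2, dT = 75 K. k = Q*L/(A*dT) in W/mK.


k = 197*6.1/1000/(44/10000*75) = 3.64 W/mK

3.64


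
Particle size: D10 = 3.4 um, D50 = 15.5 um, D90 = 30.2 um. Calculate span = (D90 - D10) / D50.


Span = (30.2 - 3.4) / 15.5 = 26.8 / 15.5 = 1.729

1.729


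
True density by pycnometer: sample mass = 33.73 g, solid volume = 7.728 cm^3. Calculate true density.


TD = 33.73 / 7.728 = 4.365 g/cm^3

4.365


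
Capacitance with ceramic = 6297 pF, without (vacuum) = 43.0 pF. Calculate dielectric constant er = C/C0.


er = 6297 / 43.0 = 146.44

146.44


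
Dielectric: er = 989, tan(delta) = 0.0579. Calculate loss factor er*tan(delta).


Loss = 989 * 0.0579 = 57.263

57.263


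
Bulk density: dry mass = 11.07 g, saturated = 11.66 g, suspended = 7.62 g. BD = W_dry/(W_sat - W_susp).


BD = 11.07 / (11.66 - 7.62) = 11.07 / 4.04 = 2.74 g/cm^3

2.74


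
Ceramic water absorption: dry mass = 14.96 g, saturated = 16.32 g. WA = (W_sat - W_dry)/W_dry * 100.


WA = (16.32 - 14.96) / 14.96 * 100 = 9.09%

9.09


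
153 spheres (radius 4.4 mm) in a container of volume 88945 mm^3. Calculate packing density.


V_sphere = 4/3*pi*4.4^3 = 356.8179 mm^3
Total V = 153*356.8179 = 54593.1387 mm^3
PD = 54593.1387 / 88945 = 0.614

0.614


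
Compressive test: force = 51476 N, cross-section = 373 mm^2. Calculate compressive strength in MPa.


CS = 51476 / 373 = 138.0 MPa

138.0


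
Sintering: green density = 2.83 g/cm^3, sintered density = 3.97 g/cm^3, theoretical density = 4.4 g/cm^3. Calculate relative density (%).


Relative = 3.97 / 4.4 * 100 = 90.2%

90.2


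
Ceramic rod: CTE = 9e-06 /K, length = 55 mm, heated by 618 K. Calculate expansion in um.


dL = 9e-06 * 55 * 618 * 1000 = 305.91 um

305.91


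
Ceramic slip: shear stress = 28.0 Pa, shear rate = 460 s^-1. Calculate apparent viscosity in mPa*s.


eta = tau/gamma * 1000 = 28.0/460 * 1000 = 60.9 mPa*s

60.9


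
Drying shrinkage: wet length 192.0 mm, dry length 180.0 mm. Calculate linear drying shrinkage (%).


DS = (192.0 - 180.0) / 192.0 * 100 = 6.25%

6.25


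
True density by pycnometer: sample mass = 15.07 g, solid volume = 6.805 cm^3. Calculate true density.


TD = 15.07 / 6.805 = 2.215 g/cm^3

2.215


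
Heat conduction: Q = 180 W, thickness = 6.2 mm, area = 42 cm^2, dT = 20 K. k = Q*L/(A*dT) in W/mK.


k = 180*6.2/1000/(42/10000*20) = 13.29 W/mK

13.29


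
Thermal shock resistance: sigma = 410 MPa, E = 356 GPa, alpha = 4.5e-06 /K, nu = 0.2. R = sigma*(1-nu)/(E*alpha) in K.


R = 410*(1-0.2)/(356*1000*4.5e-06) = 205 K

205


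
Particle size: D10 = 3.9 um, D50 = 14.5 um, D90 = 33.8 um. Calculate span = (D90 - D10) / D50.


Span = (33.8 - 3.9) / 14.5 = 29.9 / 14.5 = 2.062

2.062


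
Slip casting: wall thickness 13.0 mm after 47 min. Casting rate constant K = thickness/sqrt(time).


K = 13.0 / sqrt(47) = 13.0 / 6.8557 = 1.896 mm/min^0.5

1.896


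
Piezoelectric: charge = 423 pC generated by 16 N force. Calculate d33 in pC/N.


d33 = 423 / 16 = 26.4 pC/N

26.4


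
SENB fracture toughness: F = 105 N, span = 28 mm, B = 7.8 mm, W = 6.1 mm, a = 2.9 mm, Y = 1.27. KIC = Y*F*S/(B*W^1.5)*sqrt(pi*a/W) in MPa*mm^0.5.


KIC = 1.27*105*28/(7.8*6.1^1.5)*sqrt(pi*2.9/6.1) = 38.83

38.83


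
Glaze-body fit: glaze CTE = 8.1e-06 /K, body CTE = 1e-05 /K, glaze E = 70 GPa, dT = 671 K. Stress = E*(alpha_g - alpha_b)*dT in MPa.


Stress = 70*1000*(8.1e-06 - 1e-05)*671 = -89.2 MPa

-89.2


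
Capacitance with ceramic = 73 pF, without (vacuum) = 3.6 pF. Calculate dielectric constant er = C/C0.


er = 73 / 3.6 = 20.28

20.28


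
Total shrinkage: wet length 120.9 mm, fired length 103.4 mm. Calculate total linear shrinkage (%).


TS = (120.9 - 103.4) / 120.9 * 100 = 14.47%

14.47


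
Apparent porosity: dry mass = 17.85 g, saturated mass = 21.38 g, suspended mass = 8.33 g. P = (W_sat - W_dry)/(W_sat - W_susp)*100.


P = (21.38 - 17.85) / (21.38 - 8.33) * 100 = 3.53 / 13.05 * 100 = 27.0%

27.0


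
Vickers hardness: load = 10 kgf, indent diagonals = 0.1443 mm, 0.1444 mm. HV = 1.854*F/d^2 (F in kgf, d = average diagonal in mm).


d_avg = (0.1443+0.1444)/2 = 0.14435 mm
HV = 1.854*10/0.14435^2 = 890

890


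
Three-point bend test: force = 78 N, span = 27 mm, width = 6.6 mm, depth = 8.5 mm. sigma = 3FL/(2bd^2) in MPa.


sigma = 3*78*27/(2*6.6*8.5^2) = 6.6 MPa

6.6


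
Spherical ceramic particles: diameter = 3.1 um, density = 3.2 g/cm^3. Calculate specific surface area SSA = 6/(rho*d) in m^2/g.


SSA = 6 / (3.2 * 3.1) = 0.605 m^2/g

0.605


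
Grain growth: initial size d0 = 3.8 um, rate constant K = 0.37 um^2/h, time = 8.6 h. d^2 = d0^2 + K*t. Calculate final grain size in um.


d^2 = 3.8^2 + 0.37*8.6 = 17.622
d = sqrt(17.622) = 4.2 um

4.2


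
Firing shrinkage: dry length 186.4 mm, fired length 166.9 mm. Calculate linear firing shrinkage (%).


FS = (186.4 - 166.9) / 186.4 * 100 = 10.46%

10.46


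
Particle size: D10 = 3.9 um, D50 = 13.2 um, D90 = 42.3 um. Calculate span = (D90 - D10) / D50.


Span = (42.3 - 3.9) / 13.2 = 38.4 / 13.2 = 2.909

2.909


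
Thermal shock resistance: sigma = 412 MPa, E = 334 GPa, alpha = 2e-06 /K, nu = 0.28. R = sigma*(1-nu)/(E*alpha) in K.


R = 412*(1-0.28)/(334*1000*2e-06) = 444 K

444


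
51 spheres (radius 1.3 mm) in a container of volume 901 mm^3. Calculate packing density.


V_sphere = 4/3*pi*1.3^3 = 9.2028 mm^3
Total V = 51*9.2028 = 469.3428 mm^3
PD = 469.3428 / 901 = 0.521

0.521


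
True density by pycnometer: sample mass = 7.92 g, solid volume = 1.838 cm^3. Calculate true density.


TD = 7.92 / 1.838 = 4.309 g/cm^3

4.309


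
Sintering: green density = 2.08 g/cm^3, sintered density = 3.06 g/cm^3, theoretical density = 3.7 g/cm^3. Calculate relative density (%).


Relative = 3.06 / 3.7 * 100 = 82.7%

82.7


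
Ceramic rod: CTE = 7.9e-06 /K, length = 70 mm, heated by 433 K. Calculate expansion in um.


dL = 7.9e-06 * 70 * 433 * 1000 = 239.449 um

239.449


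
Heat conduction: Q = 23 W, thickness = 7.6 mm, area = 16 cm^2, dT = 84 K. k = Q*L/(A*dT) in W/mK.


k = 23*7.6/1000/(16/10000*84) = 1.3 W/mK

1.3


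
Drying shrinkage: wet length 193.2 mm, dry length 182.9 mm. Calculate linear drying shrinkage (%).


DS = (193.2 - 182.9) / 193.2 * 100 = 5.33%

5.33


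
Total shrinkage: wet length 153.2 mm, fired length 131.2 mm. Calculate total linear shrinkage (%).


TS = (153.2 - 131.2) / 153.2 * 100 = 14.36%

14.36


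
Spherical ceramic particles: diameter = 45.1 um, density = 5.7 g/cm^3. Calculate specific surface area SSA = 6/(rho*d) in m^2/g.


SSA = 6 / (5.7 * 45.1) = 0.023 m^2/g

0.023


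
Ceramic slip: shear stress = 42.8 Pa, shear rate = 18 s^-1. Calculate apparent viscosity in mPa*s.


eta = tau/gamma * 1000 = 42.8/18 * 1000 = 2377.8 mPa*s

2377.8


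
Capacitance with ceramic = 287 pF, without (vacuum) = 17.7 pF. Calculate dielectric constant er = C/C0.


er = 287 / 17.7 = 16.21

16.21


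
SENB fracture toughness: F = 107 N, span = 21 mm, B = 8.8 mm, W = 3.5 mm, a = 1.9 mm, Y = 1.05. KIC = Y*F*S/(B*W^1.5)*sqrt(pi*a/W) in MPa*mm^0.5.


KIC = 1.05*107*21/(8.8*3.5^1.5)*sqrt(pi*1.9/3.5) = 53.47

53.47


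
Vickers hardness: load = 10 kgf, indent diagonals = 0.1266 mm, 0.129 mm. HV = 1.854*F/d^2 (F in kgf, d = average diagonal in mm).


d_avg = (0.1266+0.129)/2 = 0.1278 mm
HV = 1.854*10/0.1278^2 = 1135

1135


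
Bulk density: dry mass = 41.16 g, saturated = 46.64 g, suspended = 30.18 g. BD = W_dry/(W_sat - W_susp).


BD = 41.16 / (46.64 - 30.18) = 41.16 / 16.46 = 2.501 g/cm^3

2.501


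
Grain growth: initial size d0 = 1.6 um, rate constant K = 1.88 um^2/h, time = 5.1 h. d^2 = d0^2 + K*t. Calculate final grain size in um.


d^2 = 1.6^2 + 1.88*5.1 = 12.148
d = sqrt(12.148) = 3.49 um

3.49


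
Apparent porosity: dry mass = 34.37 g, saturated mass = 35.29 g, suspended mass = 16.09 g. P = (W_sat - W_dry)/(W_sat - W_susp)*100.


P = (35.29 - 34.37) / (35.29 - 16.09) * 100 = 0.92 / 19.2 * 100 = 4.8%

4.8


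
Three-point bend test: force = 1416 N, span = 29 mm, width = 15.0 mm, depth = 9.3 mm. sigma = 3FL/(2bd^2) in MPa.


sigma = 3*1416*29/(2*15.0*9.3^2) = 47.5 MPa

47.5


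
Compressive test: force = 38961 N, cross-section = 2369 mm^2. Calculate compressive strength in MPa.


CS = 38961 / 2369 = 16.4 MPa

16.4


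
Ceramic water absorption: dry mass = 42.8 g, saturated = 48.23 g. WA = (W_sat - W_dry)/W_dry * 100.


WA = (48.23 - 42.8) / 42.8 * 100 = 12.69%

12.69
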